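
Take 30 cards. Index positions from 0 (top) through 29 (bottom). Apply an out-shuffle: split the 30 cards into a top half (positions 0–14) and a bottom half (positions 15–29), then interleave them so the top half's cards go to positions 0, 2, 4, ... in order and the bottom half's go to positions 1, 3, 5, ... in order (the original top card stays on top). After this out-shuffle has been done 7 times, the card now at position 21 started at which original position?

Work backwards from position 21, undoing one out-shuffle at a time:
21 ← 25 ← 27 ← 28 ← 14 ← 7 ← 18 ← 9
So the card now at position 21 started at position 9.

9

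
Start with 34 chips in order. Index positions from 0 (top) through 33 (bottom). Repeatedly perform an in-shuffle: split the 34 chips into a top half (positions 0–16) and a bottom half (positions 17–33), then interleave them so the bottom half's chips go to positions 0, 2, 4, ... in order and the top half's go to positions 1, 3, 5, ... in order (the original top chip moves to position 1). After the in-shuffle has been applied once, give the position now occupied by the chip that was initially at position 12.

25

Track the chip's position through each in-shuffle:
12 → 25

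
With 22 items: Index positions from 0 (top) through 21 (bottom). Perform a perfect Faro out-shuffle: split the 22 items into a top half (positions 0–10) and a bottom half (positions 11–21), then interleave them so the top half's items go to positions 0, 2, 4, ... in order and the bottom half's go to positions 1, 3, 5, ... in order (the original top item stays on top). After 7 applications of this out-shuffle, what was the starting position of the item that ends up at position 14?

7

Work backwards from position 14, undoing one out-shuffle at a time:
14 ← 7 ← 14 ← 7 ← 14 ← 7 ← 14 ← 7
So the item now at position 14 started at position 7.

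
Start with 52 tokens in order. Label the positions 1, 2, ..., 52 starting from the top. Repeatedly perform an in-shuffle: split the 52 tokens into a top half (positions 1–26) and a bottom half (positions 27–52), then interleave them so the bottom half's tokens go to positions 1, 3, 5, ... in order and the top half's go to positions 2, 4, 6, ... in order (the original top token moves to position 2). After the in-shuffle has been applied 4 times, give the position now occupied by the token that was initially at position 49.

Track the token's position through each in-shuffle:
49 → 45 → 37 → 21 → 42

42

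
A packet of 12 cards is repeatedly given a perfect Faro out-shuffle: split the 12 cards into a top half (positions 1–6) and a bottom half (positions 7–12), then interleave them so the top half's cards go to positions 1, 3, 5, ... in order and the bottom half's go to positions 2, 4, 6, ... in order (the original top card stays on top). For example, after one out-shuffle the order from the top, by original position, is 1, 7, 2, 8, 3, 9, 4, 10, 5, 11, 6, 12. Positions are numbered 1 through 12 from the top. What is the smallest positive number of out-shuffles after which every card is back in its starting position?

10

The out-shuffle permutes the 12 positions with cycle lengths [1, 1, 10].
Every card is home exactly when every cycle has completed a whole number of laps, i.e. after lcm(1, 10) = 10 out-shuffles.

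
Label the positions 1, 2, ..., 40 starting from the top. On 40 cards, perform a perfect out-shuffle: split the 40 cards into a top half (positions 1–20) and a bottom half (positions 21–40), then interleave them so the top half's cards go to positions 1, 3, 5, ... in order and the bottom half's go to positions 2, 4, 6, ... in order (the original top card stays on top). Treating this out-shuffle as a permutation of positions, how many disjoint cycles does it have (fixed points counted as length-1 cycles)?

Trace each unvisited position around until it returns:
(1) (2 3 5 9 17 33 ... len 12) (4 7 13 25 10 19 ... len 12) (8 15 29 18 35 30 ... len 12) (14 27) (40)
6 cycles in total.

6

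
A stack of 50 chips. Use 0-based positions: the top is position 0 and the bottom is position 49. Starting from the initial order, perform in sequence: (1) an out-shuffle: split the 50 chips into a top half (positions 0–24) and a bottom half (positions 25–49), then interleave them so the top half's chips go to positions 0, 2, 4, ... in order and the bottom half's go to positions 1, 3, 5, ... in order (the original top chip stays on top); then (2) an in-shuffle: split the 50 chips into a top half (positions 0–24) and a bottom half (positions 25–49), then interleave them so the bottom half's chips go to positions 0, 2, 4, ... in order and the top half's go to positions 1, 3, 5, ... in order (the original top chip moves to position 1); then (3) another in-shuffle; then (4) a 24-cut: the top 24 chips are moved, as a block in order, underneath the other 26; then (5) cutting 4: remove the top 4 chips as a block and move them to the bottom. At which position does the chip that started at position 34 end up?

0

Track the chip from position 34 forward through each operation:
  after op 1 (out-shuffle): 34 → 19
  after op 2 (in-shuffle): 19 → 39
  after op 3 (in-shuffle): 39 → 28
  after op 4 (cut 24): 28 → 4
  after op 5 (cut 4): 4 → 0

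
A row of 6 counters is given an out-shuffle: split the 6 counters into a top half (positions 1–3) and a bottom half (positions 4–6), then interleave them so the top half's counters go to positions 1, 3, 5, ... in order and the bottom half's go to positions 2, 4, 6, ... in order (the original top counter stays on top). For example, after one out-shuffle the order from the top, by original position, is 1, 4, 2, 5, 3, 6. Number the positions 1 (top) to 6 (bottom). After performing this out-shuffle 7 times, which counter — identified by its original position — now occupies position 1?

1

Work backwards from position 1, undoing one out-shuffle at a time:
1 ← 1 ← 1 ← 1 ← 1 ← 1 ← 1 ← 1
So the counter now at position 1 started at position 1.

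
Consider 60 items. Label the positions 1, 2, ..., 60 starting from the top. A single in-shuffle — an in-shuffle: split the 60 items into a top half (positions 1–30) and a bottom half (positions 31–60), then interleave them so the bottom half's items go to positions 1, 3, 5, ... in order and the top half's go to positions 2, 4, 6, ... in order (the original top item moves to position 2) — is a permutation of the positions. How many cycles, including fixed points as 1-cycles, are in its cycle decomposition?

Trace each unvisited position around until it returns:
(1 2 4 8 16 32 ... len 60)
1 cycle in total.

1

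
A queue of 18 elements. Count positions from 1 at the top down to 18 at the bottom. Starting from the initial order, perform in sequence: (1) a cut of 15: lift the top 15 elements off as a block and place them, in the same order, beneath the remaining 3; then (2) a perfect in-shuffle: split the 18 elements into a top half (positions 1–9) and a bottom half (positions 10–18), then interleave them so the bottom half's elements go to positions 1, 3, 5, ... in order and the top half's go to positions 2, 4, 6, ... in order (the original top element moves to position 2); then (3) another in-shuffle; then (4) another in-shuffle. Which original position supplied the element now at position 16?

17

Undo the operations in reverse order, starting from position 16:
  undo op 4 (in-shuffle, from top half): 16 ← 8
  undo op 3 (in-shuffle, from top half): 8 ← 4
  undo op 2 (in-shuffle, from top half): 4 ← 2
  undo op 1 (cut 15): 2 ← 17
So the element at position 16 came from original position 17.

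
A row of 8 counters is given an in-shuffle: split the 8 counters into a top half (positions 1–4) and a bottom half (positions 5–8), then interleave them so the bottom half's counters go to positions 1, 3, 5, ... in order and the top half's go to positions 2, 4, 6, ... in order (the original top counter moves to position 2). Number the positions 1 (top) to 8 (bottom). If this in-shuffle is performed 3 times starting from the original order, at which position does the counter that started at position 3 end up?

6

Track the counter's position through each in-shuffle:
3 → 6 → 3 → 6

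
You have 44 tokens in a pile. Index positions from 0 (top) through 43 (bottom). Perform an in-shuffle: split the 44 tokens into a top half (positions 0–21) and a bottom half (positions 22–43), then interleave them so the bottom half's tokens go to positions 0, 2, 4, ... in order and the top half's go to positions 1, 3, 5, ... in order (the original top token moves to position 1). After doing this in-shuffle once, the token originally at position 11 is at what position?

Track the token's position through each in-shuffle:
11 → 23

23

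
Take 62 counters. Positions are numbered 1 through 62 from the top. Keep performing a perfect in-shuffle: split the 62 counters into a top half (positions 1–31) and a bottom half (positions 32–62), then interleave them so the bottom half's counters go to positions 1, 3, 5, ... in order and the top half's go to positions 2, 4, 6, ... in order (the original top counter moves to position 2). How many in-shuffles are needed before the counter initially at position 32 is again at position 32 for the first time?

6

Follow position 32 under repeated in-shuffles:
32 → 1 → 2 → 4 → 8 → 16 → 32
It first returns after 6 in-shuffles.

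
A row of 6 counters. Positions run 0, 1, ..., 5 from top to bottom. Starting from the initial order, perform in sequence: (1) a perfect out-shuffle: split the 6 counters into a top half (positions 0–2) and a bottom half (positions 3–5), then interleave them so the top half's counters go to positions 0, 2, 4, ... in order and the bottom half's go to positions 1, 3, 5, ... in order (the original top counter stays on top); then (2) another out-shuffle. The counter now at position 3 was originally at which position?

Undo the operations in reverse order, starting from position 3:
  undo op 2 (out-shuffle, from bottom half): 3 ← 4
  undo op 1 (out-shuffle, from top half): 4 ← 2
So the counter at position 3 came from original position 2.

2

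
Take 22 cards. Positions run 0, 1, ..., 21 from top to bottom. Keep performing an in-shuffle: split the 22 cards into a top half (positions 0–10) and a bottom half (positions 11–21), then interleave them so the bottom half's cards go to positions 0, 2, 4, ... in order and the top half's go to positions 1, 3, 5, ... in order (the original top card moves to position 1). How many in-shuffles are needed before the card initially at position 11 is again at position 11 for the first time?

11

Follow position 11 under repeated in-shuffles:
11 → 0 → 1 → 3 → 7 → 15 → 8 → 17 → 12 → 2 → 5 → 11
It first returns after 11 in-shuffles.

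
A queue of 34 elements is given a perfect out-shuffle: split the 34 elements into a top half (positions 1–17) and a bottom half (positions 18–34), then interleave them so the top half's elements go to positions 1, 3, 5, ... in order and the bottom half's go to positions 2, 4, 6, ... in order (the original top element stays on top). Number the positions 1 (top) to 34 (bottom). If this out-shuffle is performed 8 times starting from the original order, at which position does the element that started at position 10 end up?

Track the element's position through each out-shuffle:
10 → 19 → 4 → 7 → 13 → 25 → 16 → 31 → 28

28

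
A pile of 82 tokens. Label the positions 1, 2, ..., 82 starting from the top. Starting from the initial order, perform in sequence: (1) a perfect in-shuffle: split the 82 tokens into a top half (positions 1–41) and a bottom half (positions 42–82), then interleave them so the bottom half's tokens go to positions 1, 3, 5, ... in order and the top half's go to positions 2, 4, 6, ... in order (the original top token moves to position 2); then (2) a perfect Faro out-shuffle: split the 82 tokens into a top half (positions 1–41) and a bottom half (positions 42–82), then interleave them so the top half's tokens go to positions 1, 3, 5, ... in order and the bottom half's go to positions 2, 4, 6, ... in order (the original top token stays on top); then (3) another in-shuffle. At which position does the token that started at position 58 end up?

47

Track the token from position 58 forward through each operation:
  after op 1 (in-shuffle): 58 → 33
  after op 2 (out-shuffle): 33 → 65
  after op 3 (in-shuffle): 65 → 47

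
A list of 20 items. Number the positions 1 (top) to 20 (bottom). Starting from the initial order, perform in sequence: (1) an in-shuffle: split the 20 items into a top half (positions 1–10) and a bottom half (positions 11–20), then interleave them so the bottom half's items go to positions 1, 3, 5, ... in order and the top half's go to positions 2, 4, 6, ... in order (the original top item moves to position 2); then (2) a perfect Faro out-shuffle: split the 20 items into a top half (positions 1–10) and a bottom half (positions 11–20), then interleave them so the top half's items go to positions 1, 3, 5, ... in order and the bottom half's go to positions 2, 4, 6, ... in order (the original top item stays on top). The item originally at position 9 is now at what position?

Track the item from position 9 forward through each operation:
  after op 1 (in-shuffle): 9 → 18
  after op 2 (out-shuffle): 18 → 16

16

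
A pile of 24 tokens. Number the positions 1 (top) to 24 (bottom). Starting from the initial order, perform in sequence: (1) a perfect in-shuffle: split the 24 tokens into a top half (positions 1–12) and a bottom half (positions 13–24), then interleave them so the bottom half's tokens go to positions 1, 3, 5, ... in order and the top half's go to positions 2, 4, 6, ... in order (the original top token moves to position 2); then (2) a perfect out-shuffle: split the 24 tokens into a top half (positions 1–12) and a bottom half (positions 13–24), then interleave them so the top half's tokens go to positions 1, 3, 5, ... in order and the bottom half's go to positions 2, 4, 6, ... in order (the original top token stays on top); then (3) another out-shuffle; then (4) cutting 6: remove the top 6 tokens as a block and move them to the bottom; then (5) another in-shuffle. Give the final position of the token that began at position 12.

Track the token from position 12 forward through each operation:
  after op 1 (in-shuffle): 12 → 24
  after op 2 (out-shuffle): 24 → 24
  after op 3 (out-shuffle): 24 → 24
  after op 4 (cut 6): 24 → 18
  after op 5 (in-shuffle): 18 → 11

11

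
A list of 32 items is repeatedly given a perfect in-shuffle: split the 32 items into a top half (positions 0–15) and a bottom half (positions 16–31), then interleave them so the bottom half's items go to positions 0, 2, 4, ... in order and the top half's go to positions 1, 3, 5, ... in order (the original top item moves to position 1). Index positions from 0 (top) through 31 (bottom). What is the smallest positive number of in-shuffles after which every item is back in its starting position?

The in-shuffle permutes the 32 positions with cycle lengths [2, 10, 10, 10].
Every item is home exactly when every cycle has completed a whole number of laps, i.e. after lcm(2, 10) = 10 in-shuffles.

10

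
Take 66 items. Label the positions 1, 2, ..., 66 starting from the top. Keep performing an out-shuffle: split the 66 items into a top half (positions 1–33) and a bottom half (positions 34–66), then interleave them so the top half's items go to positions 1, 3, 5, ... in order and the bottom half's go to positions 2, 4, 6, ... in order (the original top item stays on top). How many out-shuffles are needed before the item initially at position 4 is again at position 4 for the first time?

Follow position 4 under repeated out-shuffles:
4 → 7 → 13 → 25 → 49 → 32 → 63 → 60 → 54 → 42 → 18 → 35 → 4
It first returns after 12 out-shuffles.

12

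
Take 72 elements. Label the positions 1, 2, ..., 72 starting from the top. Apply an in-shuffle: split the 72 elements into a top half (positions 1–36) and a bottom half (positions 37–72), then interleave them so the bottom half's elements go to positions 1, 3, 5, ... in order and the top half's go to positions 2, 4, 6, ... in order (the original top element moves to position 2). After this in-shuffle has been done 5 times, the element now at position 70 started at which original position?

25

Work backwards from position 70, undoing one in-shuffle at a time:
70 ← 35 ← 54 ← 27 ← 50 ← 25
So the element now at position 70 started at position 25.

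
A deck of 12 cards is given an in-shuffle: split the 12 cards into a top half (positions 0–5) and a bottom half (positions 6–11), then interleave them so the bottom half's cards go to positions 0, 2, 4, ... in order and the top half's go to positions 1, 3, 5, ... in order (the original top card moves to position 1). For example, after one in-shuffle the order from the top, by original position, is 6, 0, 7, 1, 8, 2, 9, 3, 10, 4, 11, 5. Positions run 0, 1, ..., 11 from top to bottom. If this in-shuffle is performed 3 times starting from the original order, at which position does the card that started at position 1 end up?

Track the card's position through each in-shuffle:
1 → 3 → 7 → 2

2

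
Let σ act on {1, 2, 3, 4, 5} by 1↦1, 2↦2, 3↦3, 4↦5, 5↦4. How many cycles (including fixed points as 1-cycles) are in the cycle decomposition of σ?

Cycle decomposition: (1) (2) (3) (4 5).
4 cycles.

4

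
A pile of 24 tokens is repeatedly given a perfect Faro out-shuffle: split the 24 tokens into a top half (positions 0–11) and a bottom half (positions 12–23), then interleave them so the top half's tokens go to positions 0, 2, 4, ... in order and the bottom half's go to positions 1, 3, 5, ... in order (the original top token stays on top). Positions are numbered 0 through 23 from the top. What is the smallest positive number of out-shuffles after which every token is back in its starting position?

11

The out-shuffle permutes the 24 positions with cycle lengths [1, 1, 11, 11].
Every token is home exactly when every cycle has completed a whole number of laps, i.e. after lcm(1, 11) = 11 out-shuffles.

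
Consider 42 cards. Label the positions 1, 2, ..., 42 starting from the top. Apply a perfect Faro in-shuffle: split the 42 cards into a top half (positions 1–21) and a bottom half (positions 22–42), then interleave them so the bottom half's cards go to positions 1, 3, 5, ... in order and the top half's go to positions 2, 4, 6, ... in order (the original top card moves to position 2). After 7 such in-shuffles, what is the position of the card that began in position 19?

24

Track the card's position through each in-shuffle:
19 → 38 → 33 → 23 → 3 → 6 → 12 → 24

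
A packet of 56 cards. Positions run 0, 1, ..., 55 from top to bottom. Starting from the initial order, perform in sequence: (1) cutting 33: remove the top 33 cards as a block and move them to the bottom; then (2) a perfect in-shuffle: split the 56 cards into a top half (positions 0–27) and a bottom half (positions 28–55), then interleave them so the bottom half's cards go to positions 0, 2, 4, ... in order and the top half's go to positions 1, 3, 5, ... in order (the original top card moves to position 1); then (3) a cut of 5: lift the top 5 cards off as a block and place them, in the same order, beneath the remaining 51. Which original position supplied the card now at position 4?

Undo the operations in reverse order, starting from position 4:
  undo op 3 (cut 5): 4 ← 9
  undo op 2 (in-shuffle, from top half): 9 ← 4
  undo op 1 (cut 33): 4 ← 37
So the card at position 4 came from original position 37.

37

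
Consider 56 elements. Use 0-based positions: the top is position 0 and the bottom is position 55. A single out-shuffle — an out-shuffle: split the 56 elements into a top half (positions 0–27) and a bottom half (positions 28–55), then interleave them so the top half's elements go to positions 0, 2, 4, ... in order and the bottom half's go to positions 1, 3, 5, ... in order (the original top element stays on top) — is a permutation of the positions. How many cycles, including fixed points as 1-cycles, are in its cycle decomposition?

6

Trace each unvisited position around until it returns:
(0) (1 2 4 8 16 32 ... len 20) (3 6 12 24 48 41 ... len 20) (5 10 20 40 25 50 45 35 15 30) (11 22 44 33) (55)
6 cycles in total.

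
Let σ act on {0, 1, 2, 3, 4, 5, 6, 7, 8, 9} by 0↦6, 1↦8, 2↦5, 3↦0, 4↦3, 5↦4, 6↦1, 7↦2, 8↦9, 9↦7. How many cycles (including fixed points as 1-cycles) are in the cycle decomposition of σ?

Cycle decomposition: (0 6 1 8 9 7 2 5 4 3).
1 cycle.

1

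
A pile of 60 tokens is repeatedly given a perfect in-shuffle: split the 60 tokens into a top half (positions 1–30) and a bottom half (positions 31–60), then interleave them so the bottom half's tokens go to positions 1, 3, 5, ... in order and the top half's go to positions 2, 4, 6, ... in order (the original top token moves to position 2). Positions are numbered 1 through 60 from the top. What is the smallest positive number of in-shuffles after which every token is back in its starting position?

The in-shuffle permutes the 60 positions with cycle lengths [60].
Every token is home exactly when every cycle has completed a whole number of laps, i.e. after lcm(60) = 60 in-shuffles.

60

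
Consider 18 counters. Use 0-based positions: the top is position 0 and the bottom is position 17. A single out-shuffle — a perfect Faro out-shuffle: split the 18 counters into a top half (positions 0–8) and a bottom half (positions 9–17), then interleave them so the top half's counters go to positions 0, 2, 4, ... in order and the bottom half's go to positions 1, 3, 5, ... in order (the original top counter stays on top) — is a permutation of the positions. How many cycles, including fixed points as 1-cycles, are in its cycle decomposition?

Trace each unvisited position around until it returns:
(0) (1 2 4 8 16 15 13 9) (3 6 12 7 14 11 5 10) (17)
4 cycles in total.

4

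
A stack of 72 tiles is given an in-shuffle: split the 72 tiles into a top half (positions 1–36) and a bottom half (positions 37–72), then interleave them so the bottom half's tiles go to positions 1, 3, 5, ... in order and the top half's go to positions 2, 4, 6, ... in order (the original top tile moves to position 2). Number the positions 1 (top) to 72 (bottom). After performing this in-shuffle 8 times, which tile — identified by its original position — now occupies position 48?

Work backwards from position 48, undoing one in-shuffle at a time:
48 ← 24 ← 12 ← 6 ← 3 ← 38 ← 19 ← 46 ← 23
So the tile now at position 48 started at position 23.

23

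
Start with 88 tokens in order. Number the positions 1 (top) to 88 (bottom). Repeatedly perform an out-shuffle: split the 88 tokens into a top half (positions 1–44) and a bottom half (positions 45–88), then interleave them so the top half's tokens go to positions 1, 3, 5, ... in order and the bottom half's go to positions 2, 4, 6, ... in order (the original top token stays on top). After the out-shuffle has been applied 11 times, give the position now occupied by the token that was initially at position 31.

Track the token's position through each out-shuffle:
31 → 61 → 34 → 67 → 46 → 4 → 7 → 13 → 25 → 49 → 10 → 19

19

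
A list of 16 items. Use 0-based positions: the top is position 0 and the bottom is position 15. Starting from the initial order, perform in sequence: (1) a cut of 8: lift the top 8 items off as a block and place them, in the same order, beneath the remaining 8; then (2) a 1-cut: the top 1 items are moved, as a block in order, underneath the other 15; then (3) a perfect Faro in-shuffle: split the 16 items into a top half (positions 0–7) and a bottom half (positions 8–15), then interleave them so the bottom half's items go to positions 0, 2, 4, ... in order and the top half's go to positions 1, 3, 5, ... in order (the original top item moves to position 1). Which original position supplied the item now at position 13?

15

Undo the operations in reverse order, starting from position 13:
  undo op 3 (in-shuffle, from top half): 13 ← 6
  undo op 2 (cut 1): 6 ← 7
  undo op 1 (cut 8): 7 ← 15
So the item at position 13 came from original position 15.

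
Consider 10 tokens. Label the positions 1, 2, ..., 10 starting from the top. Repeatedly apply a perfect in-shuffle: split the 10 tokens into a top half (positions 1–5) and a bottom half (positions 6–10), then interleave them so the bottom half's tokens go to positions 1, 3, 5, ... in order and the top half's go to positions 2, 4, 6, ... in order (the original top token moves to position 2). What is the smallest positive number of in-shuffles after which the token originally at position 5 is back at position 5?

10

Follow position 5 under repeated in-shuffles:
5 → 10 → 9 → 7 → 3 → 6 → 1 → 2 → 4 → 8 → 5
It first returns after 10 in-shuffles.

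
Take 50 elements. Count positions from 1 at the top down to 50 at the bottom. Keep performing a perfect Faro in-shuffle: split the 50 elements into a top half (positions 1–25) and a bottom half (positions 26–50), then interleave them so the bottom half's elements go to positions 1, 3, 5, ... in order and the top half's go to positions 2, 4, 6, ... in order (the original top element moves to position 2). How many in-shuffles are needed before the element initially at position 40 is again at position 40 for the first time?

Follow position 40 under repeated in-shuffles:
40 → 29 → 7 → 14 → 28 → 5 → 10 → 20 → 40
It first returns after 8 in-shuffles.

8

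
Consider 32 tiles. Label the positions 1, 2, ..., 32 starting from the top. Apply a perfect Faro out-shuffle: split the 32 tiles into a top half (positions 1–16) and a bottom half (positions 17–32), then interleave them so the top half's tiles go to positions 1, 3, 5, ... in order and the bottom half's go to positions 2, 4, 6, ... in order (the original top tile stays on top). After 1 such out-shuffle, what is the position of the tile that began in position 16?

Track the tile's position through each out-shuffle:
16 → 31

31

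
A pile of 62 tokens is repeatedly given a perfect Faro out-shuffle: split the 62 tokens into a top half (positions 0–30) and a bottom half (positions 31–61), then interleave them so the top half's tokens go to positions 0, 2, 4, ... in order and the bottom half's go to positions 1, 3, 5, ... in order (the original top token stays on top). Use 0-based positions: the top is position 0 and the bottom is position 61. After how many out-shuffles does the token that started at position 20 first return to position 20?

60

Follow position 20 under repeated out-shuffles:
20 → 40 → 19 → 38 → 15 → 30 → 60 → 59 → ... → 20 (length 60)
It first returns after 60 out-shuffles.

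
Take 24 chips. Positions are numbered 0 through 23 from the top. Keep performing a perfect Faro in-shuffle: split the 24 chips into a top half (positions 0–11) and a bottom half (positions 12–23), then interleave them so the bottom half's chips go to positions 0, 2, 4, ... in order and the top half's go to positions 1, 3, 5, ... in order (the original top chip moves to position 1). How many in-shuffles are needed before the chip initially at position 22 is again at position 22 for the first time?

Follow position 22 under repeated in-shuffles:
22 → 20 → 16 → 8 → 17 → 10 → 21 → 18 → 12 → 0 → 1 → 3 → 7 → 15 → 6 → 13 → 2 → 5 → 11 → 23 → 22
It first returns after 20 in-shuffles.

20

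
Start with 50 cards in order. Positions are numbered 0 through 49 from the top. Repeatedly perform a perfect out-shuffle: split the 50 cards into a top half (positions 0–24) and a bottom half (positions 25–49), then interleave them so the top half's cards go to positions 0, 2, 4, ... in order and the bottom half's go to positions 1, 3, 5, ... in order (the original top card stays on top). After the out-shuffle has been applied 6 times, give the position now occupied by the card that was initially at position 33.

Track the card's position through each out-shuffle:
33 → 17 → 34 → 19 → 38 → 27 → 5

5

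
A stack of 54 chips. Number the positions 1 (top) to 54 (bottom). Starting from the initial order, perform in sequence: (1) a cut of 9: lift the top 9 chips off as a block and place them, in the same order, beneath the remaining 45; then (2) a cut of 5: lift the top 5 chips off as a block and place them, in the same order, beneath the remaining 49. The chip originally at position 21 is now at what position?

Track the chip from position 21 forward through each operation:
  after op 1 (cut 9): 21 → 12
  after op 2 (cut 5): 12 → 7

7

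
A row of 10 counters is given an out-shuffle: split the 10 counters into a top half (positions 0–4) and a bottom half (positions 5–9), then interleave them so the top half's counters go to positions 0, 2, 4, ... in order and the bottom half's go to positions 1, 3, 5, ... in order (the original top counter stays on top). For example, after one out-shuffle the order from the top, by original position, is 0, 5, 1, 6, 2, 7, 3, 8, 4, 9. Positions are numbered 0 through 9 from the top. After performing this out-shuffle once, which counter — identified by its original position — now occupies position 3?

Work backwards from position 3, undoing one out-shuffle at a time:
3 ← 6
So the counter now at position 3 started at position 6.

6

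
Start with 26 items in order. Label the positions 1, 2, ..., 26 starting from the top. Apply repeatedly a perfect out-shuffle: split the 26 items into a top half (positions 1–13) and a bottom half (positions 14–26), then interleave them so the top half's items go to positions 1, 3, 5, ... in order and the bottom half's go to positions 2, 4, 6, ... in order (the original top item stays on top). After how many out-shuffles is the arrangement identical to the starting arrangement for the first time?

The out-shuffle permutes the 26 positions with cycle lengths [1, 1, 4, 20].
Every item is home exactly when every cycle has completed a whole number of laps, i.e. after lcm(1, 4, 20) = 20 out-shuffles.

20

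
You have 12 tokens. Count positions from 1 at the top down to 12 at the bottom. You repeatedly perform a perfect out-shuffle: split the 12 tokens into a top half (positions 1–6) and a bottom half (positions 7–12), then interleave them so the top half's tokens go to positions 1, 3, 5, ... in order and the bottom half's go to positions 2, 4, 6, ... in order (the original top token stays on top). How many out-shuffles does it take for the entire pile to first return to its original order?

The out-shuffle permutes the 12 positions with cycle lengths [1, 1, 10].
Every token is home exactly when every cycle has completed a whole number of laps, i.e. after lcm(1, 10) = 10 out-shuffles.

10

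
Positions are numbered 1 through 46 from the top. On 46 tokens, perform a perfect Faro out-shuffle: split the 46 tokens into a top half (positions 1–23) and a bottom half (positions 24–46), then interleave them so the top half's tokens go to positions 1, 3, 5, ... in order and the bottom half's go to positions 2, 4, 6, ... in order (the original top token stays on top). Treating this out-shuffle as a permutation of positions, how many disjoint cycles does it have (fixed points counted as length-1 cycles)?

Trace each unvisited position around until it returns:
(1) (2 3 5 9 17 33 ... len 12) (4 7 13 25) (6 11 21 41 36 26) (8 15 29 12 23 45 ... len 12) (10 19 37 28) (16 31) (22 43 40 34) ... plus 1 more
9 cycles in total.

9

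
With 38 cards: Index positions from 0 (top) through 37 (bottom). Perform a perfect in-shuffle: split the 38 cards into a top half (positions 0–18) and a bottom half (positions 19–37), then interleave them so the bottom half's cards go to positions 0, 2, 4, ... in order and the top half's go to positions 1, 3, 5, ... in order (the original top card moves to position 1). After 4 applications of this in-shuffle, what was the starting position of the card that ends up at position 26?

Work backwards from position 26, undoing one in-shuffle at a time:
26 ← 32 ← 35 ← 17 ← 8
So the card now at position 26 started at position 8.

8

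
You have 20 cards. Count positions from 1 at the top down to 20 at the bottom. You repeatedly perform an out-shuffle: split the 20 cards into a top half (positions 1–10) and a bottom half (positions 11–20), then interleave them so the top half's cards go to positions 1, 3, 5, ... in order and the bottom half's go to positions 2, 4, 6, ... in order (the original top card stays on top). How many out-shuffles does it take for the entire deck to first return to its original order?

The out-shuffle permutes the 20 positions with cycle lengths [1, 1, 18].
Every card is home exactly when every cycle has completed a whole number of laps, i.e. after lcm(1, 18) = 18 out-shuffles.

18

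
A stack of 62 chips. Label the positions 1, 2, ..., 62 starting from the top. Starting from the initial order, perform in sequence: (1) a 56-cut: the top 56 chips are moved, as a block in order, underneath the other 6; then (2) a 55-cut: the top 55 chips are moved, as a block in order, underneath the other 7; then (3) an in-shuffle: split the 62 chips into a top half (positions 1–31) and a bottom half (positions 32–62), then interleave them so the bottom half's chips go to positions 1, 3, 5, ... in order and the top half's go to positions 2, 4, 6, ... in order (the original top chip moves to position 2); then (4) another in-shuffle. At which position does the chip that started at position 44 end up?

39

Track the chip from position 44 forward through each operation:
  after op 1 (cut 56): 44 → 50
  after op 2 (cut 55): 50 → 57
  after op 3 (in-shuffle): 57 → 51
  after op 4 (in-shuffle): 51 → 39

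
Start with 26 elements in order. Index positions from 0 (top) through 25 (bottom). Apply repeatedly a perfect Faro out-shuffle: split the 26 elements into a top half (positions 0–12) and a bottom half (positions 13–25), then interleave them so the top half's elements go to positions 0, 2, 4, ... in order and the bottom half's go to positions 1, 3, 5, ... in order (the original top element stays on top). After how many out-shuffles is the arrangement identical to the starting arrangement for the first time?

The out-shuffle permutes the 26 positions with cycle lengths [1, 1, 4, 20].
Every element is home exactly when every cycle has completed a whole number of laps, i.e. after lcm(1, 4, 20) = 20 out-shuffles.

20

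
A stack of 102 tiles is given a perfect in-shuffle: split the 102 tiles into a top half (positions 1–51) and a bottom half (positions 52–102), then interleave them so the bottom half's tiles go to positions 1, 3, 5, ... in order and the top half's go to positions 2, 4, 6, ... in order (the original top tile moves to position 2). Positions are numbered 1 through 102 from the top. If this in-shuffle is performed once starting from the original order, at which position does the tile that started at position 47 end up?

94

Track the tile's position through each in-shuffle:
47 → 94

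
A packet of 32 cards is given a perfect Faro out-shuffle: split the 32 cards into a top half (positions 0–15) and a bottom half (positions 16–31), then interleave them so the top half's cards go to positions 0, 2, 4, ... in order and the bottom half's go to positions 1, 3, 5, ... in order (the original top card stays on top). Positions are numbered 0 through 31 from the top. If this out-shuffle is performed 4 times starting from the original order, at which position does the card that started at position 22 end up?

11

Track the card's position through each out-shuffle:
22 → 13 → 26 → 21 → 11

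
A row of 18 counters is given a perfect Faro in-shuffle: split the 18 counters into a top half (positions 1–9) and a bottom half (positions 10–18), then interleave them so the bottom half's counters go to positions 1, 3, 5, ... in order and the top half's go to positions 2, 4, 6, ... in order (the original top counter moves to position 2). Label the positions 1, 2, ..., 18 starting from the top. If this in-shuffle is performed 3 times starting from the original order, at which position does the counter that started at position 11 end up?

Track the counter's position through each in-shuffle:
11 → 3 → 6 → 12

12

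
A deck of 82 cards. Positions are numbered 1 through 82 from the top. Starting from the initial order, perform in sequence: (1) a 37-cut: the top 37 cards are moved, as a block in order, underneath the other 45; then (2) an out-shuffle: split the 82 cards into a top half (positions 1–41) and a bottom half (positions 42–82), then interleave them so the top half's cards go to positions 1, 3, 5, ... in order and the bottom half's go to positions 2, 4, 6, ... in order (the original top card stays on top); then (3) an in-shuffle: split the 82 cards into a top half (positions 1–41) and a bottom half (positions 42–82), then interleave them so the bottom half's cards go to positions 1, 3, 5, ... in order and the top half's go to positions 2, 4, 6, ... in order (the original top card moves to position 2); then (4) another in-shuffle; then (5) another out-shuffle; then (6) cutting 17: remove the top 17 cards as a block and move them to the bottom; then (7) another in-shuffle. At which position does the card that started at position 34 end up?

22

Track the card from position 34 forward through each operation:
  after op 1 (cut 37): 34 → 79
  after op 2 (out-shuffle): 79 → 76
  after op 3 (in-shuffle): 76 → 69
  after op 4 (in-shuffle): 69 → 55
  after op 5 (out-shuffle): 55 → 28
  after op 6 (cut 17): 28 → 11
  after op 7 (in-shuffle): 11 → 22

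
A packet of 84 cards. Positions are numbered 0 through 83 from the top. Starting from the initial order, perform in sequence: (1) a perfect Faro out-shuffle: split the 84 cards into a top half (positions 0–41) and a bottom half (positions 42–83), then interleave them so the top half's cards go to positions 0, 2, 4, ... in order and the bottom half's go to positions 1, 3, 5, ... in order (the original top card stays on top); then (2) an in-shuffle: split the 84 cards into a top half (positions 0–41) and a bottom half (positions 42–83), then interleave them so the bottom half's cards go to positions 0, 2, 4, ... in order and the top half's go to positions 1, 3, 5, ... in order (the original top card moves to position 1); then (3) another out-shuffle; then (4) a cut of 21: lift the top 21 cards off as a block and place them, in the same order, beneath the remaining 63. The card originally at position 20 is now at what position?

58

Track the card from position 20 forward through each operation:
  after op 1 (out-shuffle): 20 → 40
  after op 2 (in-shuffle): 40 → 81
  after op 3 (out-shuffle): 81 → 79
  after op 4 (cut 21): 79 → 58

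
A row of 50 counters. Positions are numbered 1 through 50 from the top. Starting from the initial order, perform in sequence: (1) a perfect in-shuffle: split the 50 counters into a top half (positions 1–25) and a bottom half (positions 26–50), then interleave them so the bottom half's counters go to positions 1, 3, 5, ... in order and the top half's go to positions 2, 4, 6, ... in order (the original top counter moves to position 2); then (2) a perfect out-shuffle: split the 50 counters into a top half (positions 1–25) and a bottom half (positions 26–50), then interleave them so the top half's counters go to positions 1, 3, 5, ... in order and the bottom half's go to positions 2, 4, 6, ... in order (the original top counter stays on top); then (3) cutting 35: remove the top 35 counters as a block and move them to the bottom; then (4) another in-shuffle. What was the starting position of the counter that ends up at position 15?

Undo the operations in reverse order, starting from position 15:
  undo op 4 (in-shuffle, from bottom half): 15 ← 33
  undo op 3 (cut 35): 33 ← 18
  undo op 2 (out-shuffle, from bottom half): 18 ← 34
  undo op 1 (in-shuffle, from top half): 34 ← 17
So the counter at position 15 came from original position 17.

17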